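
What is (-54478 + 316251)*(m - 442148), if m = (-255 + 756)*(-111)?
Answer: -130299866707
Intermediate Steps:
m = -55611 (m = 501*(-111) = -55611)
(-54478 + 316251)*(m - 442148) = (-54478 + 316251)*(-55611 - 442148) = 261773*(-497759) = -130299866707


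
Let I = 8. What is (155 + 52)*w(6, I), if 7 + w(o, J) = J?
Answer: 207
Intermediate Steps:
w(o, J) = -7 + J
(155 + 52)*w(6, I) = (155 + 52)*(-7 + 8) = 207*1 = 207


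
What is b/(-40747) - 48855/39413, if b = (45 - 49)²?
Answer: -1991325293/1605961511 ≈ -1.2400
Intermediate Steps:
b = 16 (b = (-4)² = 16)
b/(-40747) - 48855/39413 = 16/(-40747) - 48855/39413 = 16*(-1/40747) - 48855*1/39413 = -16/40747 - 48855/39413 = -1991325293/1605961511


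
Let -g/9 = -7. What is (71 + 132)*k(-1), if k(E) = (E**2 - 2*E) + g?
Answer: 13398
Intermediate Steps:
g = 63 (g = -9*(-7) = 63)
k(E) = 63 + E**2 - 2*E (k(E) = (E**2 - 2*E) + 63 = 63 + E**2 - 2*E)
(71 + 132)*k(-1) = (71 + 132)*(63 + (-1)**2 - 2*(-1)) = 203*(63 + 1 + 2) = 203*66 = 13398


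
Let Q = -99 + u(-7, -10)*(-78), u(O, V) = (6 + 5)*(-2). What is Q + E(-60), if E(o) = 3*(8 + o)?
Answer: 1461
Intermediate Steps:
u(O, V) = -22 (u(O, V) = 11*(-2) = -22)
Q = 1617 (Q = -99 - 22*(-78) = -99 + 1716 = 1617)
E(o) = 24 + 3*o
Q + E(-60) = 1617 + (24 + 3*(-60)) = 1617 + (24 - 180) = 1617 - 156 = 1461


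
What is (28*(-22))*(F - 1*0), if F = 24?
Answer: -14784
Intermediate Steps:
(28*(-22))*(F - 1*0) = (28*(-22))*(24 - 1*0) = -616*(24 + 0) = -616*24 = -14784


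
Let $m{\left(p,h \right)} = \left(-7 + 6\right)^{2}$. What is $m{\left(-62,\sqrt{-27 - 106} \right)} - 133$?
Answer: $-132$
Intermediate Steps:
$m{\left(p,h \right)} = 1$ ($m{\left(p,h \right)} = \left(-1\right)^{2} = 1$)
$m{\left(-62,\sqrt{-27 - 106} \right)} - 133 = 1 - 133 = -132$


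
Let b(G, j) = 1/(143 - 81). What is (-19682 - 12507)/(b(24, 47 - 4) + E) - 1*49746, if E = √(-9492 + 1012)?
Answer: 8*(-1542126*√530 + 255683*I)/(-I + 248*√530) ≈ -49746.0 + 349.55*I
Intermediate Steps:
b(G, j) = 1/62
E = 4*I*√530 (E = √(-8480) = 4*I*√530 ≈ 92.087*I)
(-19682 - 12507)/(b(24, 47 - 4) + E) - 1*49746 = (-19682 - 12507)/(1/62 + 4*I*√530) - 1*49746 = -32189/(1/62 + 4*I*√530) - 49746 = -49746 - 32189/(1/62 + 4*I*√530)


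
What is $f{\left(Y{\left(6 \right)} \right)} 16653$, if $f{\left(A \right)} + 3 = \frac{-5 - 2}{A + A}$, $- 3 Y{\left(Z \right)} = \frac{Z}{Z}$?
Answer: $\frac{249795}{2} \approx 1.249 \cdot 10^{5}$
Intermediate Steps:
$Y{\left(Z \right)} = - \frac{1}{3}$ ($Y{\left(Z \right)} = - \frac{Z \frac{1}{Z}}{3} = \left(- \frac{1}{3}\right) 1 = - \frac{1}{3}$)
$f{\left(A \right)} = -3 - \frac{7}{2 A}$ ($f{\left(A \right)} = -3 + \frac{-5 - 2}{A + A} = -3 - \frac{7}{2 A}$)
$f{\left(Y{\left(6 \right)} \right)} 16653 = \left(-3 - \frac{7}{2 \left(- \frac{1}{3}\right)}\right) 16653 = \left(-3 - - \frac{21}{2}\right) 16653 = \left(-3 + \frac{21}{2}\right) 16653 = \frac{15}{2} \cdot 16653 = \frac{249795}{2}$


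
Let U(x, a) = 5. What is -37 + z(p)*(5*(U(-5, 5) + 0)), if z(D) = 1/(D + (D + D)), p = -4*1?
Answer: -469/12 ≈ -39.083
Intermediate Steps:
p = -4
z(D) = 1/(3*D) (z(D) = 1/(D + 2*D) = 1/(3*D))
-37 + z(p)*(5*(U(-5, 5) + 0)) = -37 + ((1/3)/(-4))*(5*(5 + 0)) = -37 + ((1/3)*(-1/4))*(5*5) = -37 - 1/12*25 = -37 - 25/12 = -469/12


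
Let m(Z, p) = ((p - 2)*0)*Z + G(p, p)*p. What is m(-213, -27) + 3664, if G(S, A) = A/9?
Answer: 3745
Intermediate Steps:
G(S, A) = A/9 (G(S, A) = A*(⅑) = A/9)
m(Z, p) = p²/9 (m(Z, p) = ((p - 2)*0)*Z + (p/9)*p = ((-2 + p)*0)*Z + p²/9 = 0*Z + p²/9 = 0 + p²/9 = p²/9)
m(-213, -27) + 3664 = (⅑)*(-27)² + 3664 = (⅑)*729 + 3664 = 81 + 3664 = 3745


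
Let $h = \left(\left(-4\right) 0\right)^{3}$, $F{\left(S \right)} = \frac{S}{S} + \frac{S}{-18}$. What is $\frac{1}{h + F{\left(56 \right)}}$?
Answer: $- \frac{9}{19} \approx -0.47368$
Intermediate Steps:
$F{\left(S \right)} = 1 - \frac{S}{18}$ ($F{\left(S \right)} = 1 + S \left(- \frac{1}{18}\right) = 1 - \frac{S}{18}$)
$h = 0$ ($h = 0^{3} = 0$)
$\frac{1}{h + F{\left(56 \right)}} = \frac{1}{0 + \left(1 - \frac{28}{9}\right)} = \frac{1}{0 - \frac{19}{9}} = \frac{1}{- \frac{19}{9}} = - \frac{9}{19}$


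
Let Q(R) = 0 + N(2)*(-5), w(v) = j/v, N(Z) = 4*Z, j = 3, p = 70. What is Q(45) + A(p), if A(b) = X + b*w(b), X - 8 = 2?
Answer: -27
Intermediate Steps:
X = 10 (X = 8 + 2 = 10)
w(v) = 3/v
Q(R) = -40 (Q(R) = 0 + (4*2)*(-5) = 0 + 8*(-5) = 0 - 40 = -40)
A(b) = 13 (A(b) = 10 + b*(3/b) = 10 + 3 = 13)
Q(45) + A(p) = -40 + 13 = -27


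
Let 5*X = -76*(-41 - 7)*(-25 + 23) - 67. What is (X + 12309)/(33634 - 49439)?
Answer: -54182/79025 ≈ -0.68563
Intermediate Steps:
X = -7363/5 (X = (-76*(-41 - 7)*(-25 + 23) - 67)/5 = (-(-3648)*(-2) - 67)/5 = (-76*96 - 67)/5 = (-7296 - 67)/5 = (⅕)*(-7363) = -7363/5 ≈ -1472.6)
(X + 12309)/(33634 - 49439) = (-7363/5 + 12309)/(33634 - 49439) = (54182/5)/(-15805) = (54182/5)*(-1/15805) = -54182/79025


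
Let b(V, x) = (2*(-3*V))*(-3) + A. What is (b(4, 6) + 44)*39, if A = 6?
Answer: 4758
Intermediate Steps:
b(V, x) = 6 + 18*V (b(V, x) = (2*(-3*V))*(-3) + 6 = -6*V*(-3) + 6 = 18*V + 6 = 6 + 18*V)
(b(4, 6) + 44)*39 = ((6 + 18*4) + 44)*39 = ((6 + 72) + 44)*39 = (78 + 44)*39 = 122*39 = 4758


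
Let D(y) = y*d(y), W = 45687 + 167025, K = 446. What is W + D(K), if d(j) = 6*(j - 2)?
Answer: 1400856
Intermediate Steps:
d(j) = -12 + 6*j (d(j) = 6*(-2 + j) = -12 + 6*j)
W = 212712
D(y) = y*(-12 + 6*y)
W + D(K) = 212712 + 6*446*(-2 + 446) = 212712 + 6*446*444 = 212712 + 1188144 = 1400856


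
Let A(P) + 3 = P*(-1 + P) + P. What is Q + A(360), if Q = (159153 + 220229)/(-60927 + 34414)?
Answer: 3435625879/26513 ≈ 1.2958e+5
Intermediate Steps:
A(P) = -3 + P + P*(-1 + P) (A(P) = -3 + (P*(-1 + P) + P) = -3 + (P + P*(-1 + P)) = -3 + P + P*(-1 + P))
Q = -379382/26513 (Q = 379382/(-26513) = 379382*(-1/26513) = -379382/26513 ≈ -14.309)
Q + A(360) = -379382/26513 + (-3 + 360²) = -379382/26513 + (-3 + 129600) = -379382/26513 + 129597 = 3435625879/26513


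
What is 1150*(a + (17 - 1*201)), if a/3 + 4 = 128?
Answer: 216200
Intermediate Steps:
a = 372 (a = -12 + 3*128 = -12 + 384 = 372)
1150*(a + (17 - 1*201)) = 1150*(372 + (17 - 1*201)) = 1150*(372 + (17 - 201)) = 1150*(372 - 184) = 1150*188 = 216200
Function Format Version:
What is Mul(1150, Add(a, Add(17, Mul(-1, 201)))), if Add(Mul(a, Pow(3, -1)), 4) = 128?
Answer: 216200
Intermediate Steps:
a = 372 (a = Add(-12, Mul(3, 128)) = Add(-12, 384) = 372)
Mul(1150, Add(a, Add(17, Mul(-1, 201)))) = Mul(1150, Add(372, Add(17, Mul(-1, 201)))) = Mul(1150, Add(372, Add(17, -201))) = Mul(1150, Add(372, -184)) = Mul(1150, 188) = 216200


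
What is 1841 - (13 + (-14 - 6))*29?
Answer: 2044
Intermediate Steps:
1841 - (13 + (-14 - 6))*29 = 1841 - (13 - 20)*29 = 1841 - (-7)*29 = 1841 - 1*(-203) = 1841 + 203 = 2044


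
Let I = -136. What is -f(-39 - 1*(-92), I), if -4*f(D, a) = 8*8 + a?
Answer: -18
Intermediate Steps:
f(D, a) = -16 - a/4 (f(D, a) = -(8*8 + a)/4 = -(64 + a)/4 = -16 - a/4)
-f(-39 - 1*(-92), I) = -(-16 - ¼*(-136)) = -(-16 + 34) = -1*18 = -18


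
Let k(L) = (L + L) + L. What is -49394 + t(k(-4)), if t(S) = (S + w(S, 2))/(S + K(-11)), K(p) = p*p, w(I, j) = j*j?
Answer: -5383954/109 ≈ -49394.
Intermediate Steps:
w(I, j) = j²
K(p) = p²
k(L) = 3*L (k(L) = 2*L + L = 3*L)
t(S) = (4 + S)/(121 + S) (t(S) = (S + 2²)/(S + (-11)²) = (S + 4)/(S + 121) = (4 + S)/(121 + S))
-49394 + t(k(-4)) = -49394 + (4 + 3*(-4))/(121 + 3*(-4)) = -49394 + (4 - 12)/(121 - 12) = -49394 - 8/109 = -5383954/109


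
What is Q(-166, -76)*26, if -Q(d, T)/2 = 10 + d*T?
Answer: -656552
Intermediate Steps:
Q(d, T) = -20 - 2*T*d (Q(d, T) = -2*(10 + d*T) = -2*(10 + T*d) = -20 - 2*T*d)
Q(-166, -76)*26 = (-20 - 2*(-76)*(-166))*26 = (-20 - 25232)*26 = -25252*26 = -656552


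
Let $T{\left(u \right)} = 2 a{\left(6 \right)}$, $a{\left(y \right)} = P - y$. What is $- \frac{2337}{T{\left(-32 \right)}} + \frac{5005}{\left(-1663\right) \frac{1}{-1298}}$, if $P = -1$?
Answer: $\frac{94837291}{23282} \approx 4073.4$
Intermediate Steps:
$a{\left(y \right)} = -1 - y$
$T{\left(u \right)} = -14$ ($T{\left(u \right)} = 2 \left(-1 - 6\right) = 2 \left(-7\right) = -14$)
$- \frac{2337}{T{\left(-32 \right)}} + \frac{5005}{\left(-1663\right) \frac{1}{-1298}} = - \frac{2337}{-14} + \frac{5005}{\left(-1663\right) \frac{1}{-1298}} = \left(-2337\right) \left(- \frac{1}{14}\right) + \frac{5005}{\left(-1663\right) \left(- \frac{1}{1298}\right)} = \frac{2337}{14} + \frac{5005}{\frac{1663}{1298}} = \frac{2337}{14} + 5005 \cdot \frac{1298}{1663} = \frac{2337}{14} + \frac{6496490}{1663} = \frac{94837291}{23282}$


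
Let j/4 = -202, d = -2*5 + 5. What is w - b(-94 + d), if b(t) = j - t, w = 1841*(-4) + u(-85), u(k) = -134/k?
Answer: -565541/85 ≈ -6653.4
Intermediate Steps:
d = -5 (d = -10 + 5 = -5)
j = -808 (j = 4*(-202) = -808)
w = -625806/85 (w = 1841*(-4) - 134/(-85) = -7364 - 134*(-1/85) = -7364 + 134/85 = -625806/85 ≈ -7362.4)
b(t) = -808 - t
w - b(-94 + d) = -625806/85 - (-808 - (-94 - 5)) = -625806/85 - (-808 - 1*(-99)) = -625806/85 - (-808 + 99) = -625806/85 - 1*(-709) = -625806/85 + 709 = -565541/85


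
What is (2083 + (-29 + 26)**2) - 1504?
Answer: 588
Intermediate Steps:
(2083 + (-29 + 26)**2) - 1504 = (2083 + (-3)**2) - 1504 = (2083 + 9) - 1504 = 2092 - 1504 = 588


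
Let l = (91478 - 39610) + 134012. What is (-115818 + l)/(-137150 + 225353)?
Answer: 23354/29401 ≈ 0.79433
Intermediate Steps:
l = 185880 (l = 51868 + 134012 = 185880)
(-115818 + l)/(-137150 + 225353) = (-115818 + 185880)/(-137150 + 225353) = 70062/88203 = 70062*(1/88203) = 23354/29401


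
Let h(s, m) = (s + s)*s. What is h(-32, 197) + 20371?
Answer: 22419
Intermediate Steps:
h(s, m) = 2*s**2 (h(s, m) = (2*s)*s = 2*s**2)
h(-32, 197) + 20371 = 2*(-32)**2 + 20371 = 2*1024 + 20371 = 2048 + 20371 = 22419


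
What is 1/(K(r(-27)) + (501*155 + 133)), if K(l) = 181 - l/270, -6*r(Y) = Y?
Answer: 60/4678139 ≈ 1.2826e-5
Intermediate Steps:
r(Y) = -Y/6
K(l) = 181 - l/270
1/(K(r(-27)) + (501*155 + 133)) = 1/((181 - (-1)*(-27)/1620) + (501*155 + 133)) = 1/((181 - 1/270*9/2) + (77655 + 133)) = 1/((181 - 1/60) + 77788) = 1/(10859/60 + 77788) = 1/(4678139/60) = 60/4678139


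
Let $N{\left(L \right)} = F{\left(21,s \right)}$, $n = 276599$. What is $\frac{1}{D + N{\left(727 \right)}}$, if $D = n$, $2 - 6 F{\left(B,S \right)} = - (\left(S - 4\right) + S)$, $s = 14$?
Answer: $\frac{3}{829810} \approx 3.6153 \cdot 10^{-6}$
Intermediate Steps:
$F{\left(B,S \right)} = - \frac{1}{3} + \frac{S}{3}$ ($F{\left(B,S \right)} = \frac{1}{3} - \frac{\left(-1\right) \left(\left(S - 4\right) + S\right)}{6} = \frac{1}{3} - \frac{\left(-1\right) \left(\left(-4 + S\right) + S\right)}{6} = \frac{1}{3} - \frac{\left(-1\right) \left(-4 + 2 S\right)}{6} = \frac{1}{3} - \frac{4 - 2 S}{6} = \frac{1}{3} + \left(- \frac{2}{3} + \frac{S}{3}\right) = - \frac{1}{3} + \frac{S}{3}$)
$N{\left(L \right)} = \frac{13}{3}$ ($N{\left(L \right)} = - \frac{1}{3} + \frac{1}{3} \cdot 14 = - \frac{1}{3} + \frac{14}{3} = \frac{13}{3}$)
$D = 276599$
$\frac{1}{D + N{\left(727 \right)}} = \frac{1}{276599 + \frac{13}{3}} = \frac{1}{\frac{829810}{3}} = \frac{3}{829810}$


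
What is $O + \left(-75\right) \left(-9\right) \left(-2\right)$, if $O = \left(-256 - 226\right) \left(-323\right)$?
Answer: $154336$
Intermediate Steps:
$O = 155686$ ($O = \left(-482\right) \left(-323\right) = 155686$)
$O + \left(-75\right) \left(-9\right) \left(-2\right) = 155686 + \left(-75\right) \left(-9\right) \left(-2\right) = 155686 + 675 \left(-2\right) = 155686 - 1350 = 154336$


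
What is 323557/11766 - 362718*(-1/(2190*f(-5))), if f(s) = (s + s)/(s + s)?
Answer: 829388303/4294590 ≈ 193.12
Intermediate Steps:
f(s) = 1 (f(s) = (2*s)/((2*s)) = (2*s)*(1/(2*s)) = 1)
323557/11766 - 362718*(-1/(2190*f(-5))) = 323557/11766 - 362718/((1*(-73))*(-15*(-2))) = 323557*(1/11766) - 362718/((-73*30)) = 323557/11766 - 362718/(-2190) = 323557/11766 - 362718*(-1/2190) = 323557/11766 + 60453/365 = 829388303/4294590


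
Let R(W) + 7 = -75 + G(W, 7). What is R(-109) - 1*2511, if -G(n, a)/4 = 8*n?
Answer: 895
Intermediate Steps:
G(n, a) = -32*n
R(W) = -82 - 32*W (R(W) = -7 + (-75 - 32*W) = -82 - 32*W)
R(-109) - 1*2511 = (-82 - 32*(-109)) - 1*2511 = (-82 + 3488) - 2511 = 3406 - 2511 = 895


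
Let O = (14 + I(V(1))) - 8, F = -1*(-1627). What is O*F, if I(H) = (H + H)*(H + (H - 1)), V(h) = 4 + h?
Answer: 156192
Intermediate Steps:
I(H) = 2*H*(-1 + 2*H) (I(H) = (2*H)*(H + (-1 + H)) = (2*H)*(-1 + 2*H) = 2*H*(-1 + 2*H))
F = 1627
O = 96 (O = (14 + 2*(4 + 1)*(-1 + 2*(4 + 1))) - 8 = (14 + 2*5*(-1 + 2*5)) - 8 = (14 + 2*5*(-1 + 10)) - 8 = (14 + 2*5*9) - 8 = (14 + 90) - 8 = 104 - 8 = 96)
O*F = 96*1627 = 156192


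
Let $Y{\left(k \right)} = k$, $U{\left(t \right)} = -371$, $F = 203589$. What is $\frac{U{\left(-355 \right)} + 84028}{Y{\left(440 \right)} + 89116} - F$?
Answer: $- \frac{1072501931}{5268} \approx -2.0359 \cdot 10^{5}$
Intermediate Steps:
$\frac{U{\left(-355 \right)} + 84028}{Y{\left(440 \right)} + 89116} - F = \frac{-371 + 84028}{440 + 89116} - 203589 = \frac{83657}{89556} - 203589 = 83657 \cdot \frac{1}{89556} - 203589 = \frac{4921}{5268} - 203589 = - \frac{1072501931}{5268}$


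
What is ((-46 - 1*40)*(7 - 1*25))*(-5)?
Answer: -7740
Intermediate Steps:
((-46 - 1*40)*(7 - 1*25))*(-5) = ((-46 - 40)*(7 - 25))*(-5) = -86*(-18)*(-5) = 1548*(-5) = -7740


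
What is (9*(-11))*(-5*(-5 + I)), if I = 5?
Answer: 0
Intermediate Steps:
(9*(-11))*(-5*(-5 + I)) = (9*(-11))*(-5*(-5 + 5)) = -(-495)*0 = -99*0 = 0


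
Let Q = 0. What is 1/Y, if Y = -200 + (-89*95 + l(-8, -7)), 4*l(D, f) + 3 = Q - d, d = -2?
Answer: -4/34621 ≈ -0.00011554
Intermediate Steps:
l(D, f) = -¼ (l(D, f) = -¾ + (0 - 1*(-2))/4 = -¾ + (0 + 2)/4 = -¾ + (¼)*2 = -¾ + ½ = -¼)
Y = -34621/4 (Y = -200 + (-89*95 - ¼) = -200 + (-8455 - ¼) = -200 - 33821/4 = -34621/4 ≈ -8655.3)
1/Y = 1/(-34621/4) = -4/34621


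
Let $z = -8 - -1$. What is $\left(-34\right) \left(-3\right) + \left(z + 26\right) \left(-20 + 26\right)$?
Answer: $216$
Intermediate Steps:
$z = -7$ ($z = -8 + 1 = -7$)
$\left(-34\right) \left(-3\right) + \left(z + 26\right) \left(-20 + 26\right) = \left(-34\right) \left(-3\right) + \left(-7 + 26\right) \left(-20 + 26\right) = 102 + 19 \cdot 6 = 102 + 114 = 216$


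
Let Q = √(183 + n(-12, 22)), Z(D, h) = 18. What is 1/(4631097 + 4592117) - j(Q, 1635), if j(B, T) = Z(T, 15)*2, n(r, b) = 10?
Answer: -332035703/9223214 ≈ -36.000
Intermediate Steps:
Q = √193 (Q = √(183 + 10) = √193 ≈ 13.892)
j(B, T) = 36 (j(B, T) = 18*2 = 36)
1/(4631097 + 4592117) - j(Q, 1635) = 1/(4631097 + 4592117) - 1*36 = 1/9223214 - 36 = -332035703/9223214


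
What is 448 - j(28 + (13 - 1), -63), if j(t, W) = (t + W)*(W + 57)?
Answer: 310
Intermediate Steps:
j(t, W) = (57 + W)*(W + t) (j(t, W) = (W + t)*(57 + W) = (57 + W)*(W + t))
448 - j(28 + (13 - 1), -63) = 448 - ((-63)**2 + 57*(-63) + 57*(28 + (13 - 1)) - 63*(28 + (13 - 1))) = 448 - (3969 - 3591 + 57*(28 + 12) - 63*(28 + 12)) = 448 - (3969 - 3591 + 57*40 - 63*40) = 448 - (3969 - 3591 + 2280 - 2520) = 448 - 1*138 = 448 - 138 = 310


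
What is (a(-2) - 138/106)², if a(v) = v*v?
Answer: 20449/2809 ≈ 7.2798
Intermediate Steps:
a(v) = v²
(a(-2) - 138/106)² = ((-2)² - 138/106)² = (4 - 138*1/106)² = (4 - 69/53)² = (143/53)² = 20449/2809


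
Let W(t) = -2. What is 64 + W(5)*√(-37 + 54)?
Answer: 64 - 2*√17 ≈ 55.754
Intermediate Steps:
64 + W(5)*√(-37 + 54) = 64 - 2*√(-37 + 54) = 64 - 2*√17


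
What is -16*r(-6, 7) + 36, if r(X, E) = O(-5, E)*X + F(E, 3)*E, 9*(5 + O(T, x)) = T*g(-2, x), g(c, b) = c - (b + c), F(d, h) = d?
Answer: -2564/3 ≈ -854.67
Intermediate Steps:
g(c, b) = -b (g(c, b) = c + (-b - c) = -b)
O(T, x) = -5 - T*x/9 (O(T, x) = -5 + (T*(-x))/9 = -5 + (-T*x)/9 = -5 - T*x/9)
r(X, E) = E² + X*(-5 + 5*E/9) (r(X, E) = (-5 - ⅑*(-5)*E)*X + E*E = (-5 + 5*E/9)*X + E² = X*(-5 + 5*E/9) + E² = E² + X*(-5 + 5*E/9))
-16*r(-6, 7) + 36 = -16*(7² - 5/9*(-6)*(9 - 1*7)) + 36 = -16*(49 - 5/9*(-6)*(9 - 7)) + 36 = -16*(49 - 5/9*(-6)*2) + 36 = -16*(49 + 20/3) + 36 = -16*167/3 + 36 = -2672/3 + 36 = -2564/3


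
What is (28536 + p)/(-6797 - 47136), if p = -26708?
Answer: -1828/53933 ≈ -0.033894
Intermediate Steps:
(28536 + p)/(-6797 - 47136) = (28536 - 26708)/(-6797 - 47136) = 1828/(-53933) = 1828*(-1/53933) = -1828/53933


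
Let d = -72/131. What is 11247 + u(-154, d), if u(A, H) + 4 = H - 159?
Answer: 1451932/131 ≈ 11083.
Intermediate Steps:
d = -72/131 (d = -72*1/131 = -72/131 ≈ -0.54962)
u(A, H) = -163 + H (u(A, H) = -4 + (H - 159) = -4 + (-159 + H) = -163 + H)
11247 + u(-154, d) = 11247 + (-163 - 72/131) = 11247 - 21425/131 = 1451932/131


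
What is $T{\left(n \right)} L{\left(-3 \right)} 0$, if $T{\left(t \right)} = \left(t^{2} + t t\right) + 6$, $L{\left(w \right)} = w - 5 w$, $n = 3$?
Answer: $0$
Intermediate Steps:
$L{\left(w \right)} = - 4 w$
$T{\left(t \right)} = 6 + 2 t^{2}$ ($T{\left(t \right)} = \left(t^{2} + t^{2}\right) + 6 = 2 t^{2} + 6 = 6 + 2 t^{2}$)
$T{\left(n \right)} L{\left(-3 \right)} 0 = \left(6 + 2 \cdot 3^{2}\right) \left(\left(-4\right) \left(-3\right)\right) 0 = \left(6 + 2 \cdot 9\right) 12 \cdot 0 = \left(6 + 18\right) 12 \cdot 0 = 24 \cdot 12 \cdot 0 = 288 \cdot 0 = 0$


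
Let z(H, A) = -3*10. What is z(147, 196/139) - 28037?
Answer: -28067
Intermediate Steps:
z(H, A) = -30
z(147, 196/139) - 28037 = -30 - 28037 = -28067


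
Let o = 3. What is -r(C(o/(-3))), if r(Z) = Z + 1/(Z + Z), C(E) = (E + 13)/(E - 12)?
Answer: 457/312 ≈ 1.4647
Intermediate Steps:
C(E) = (13 + E)/(-12 + E)
r(Z) = Z + 1/(2*Z)
-r(C(o/(-3))) = -((13 + 3/(-3))/(-12 + 3/(-3)) + 1/(2*(((13 + 3/(-3))/(-12 + 3/(-3)))))) = -((13 + 3*(-1/3))/(-12 + 3*(-1/3)) + 1/(2*(((13 + 3*(-1/3))/(-12 + 3*(-1/3)))))) = -((13 - 1)/(-12 - 1) + 1/(2*(((13 - 1)/(-12 - 1))))) = -(12/(-13) + 1/(2*((12/(-13))))) = -(-1/13*12 + 1/(2*((-1/13*12)))) = -(-12/13 + 1/(2*(-12/13))) = -(-12/13 + (1/2)*(-13/12)) = -(-12/13 - 13/24) = -1*(-457/312) = 457/312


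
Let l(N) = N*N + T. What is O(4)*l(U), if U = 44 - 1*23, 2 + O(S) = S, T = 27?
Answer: 936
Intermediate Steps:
O(S) = -2 + S
U = 21 (U = 44 - 23 = 21)
l(N) = 27 + N**2 (l(N) = N*N + 27 = N**2 + 27 = 27 + N**2)
O(4)*l(U) = (-2 + 4)*(27 + 21**2) = 2*(27 + 441) = 2*468 = 936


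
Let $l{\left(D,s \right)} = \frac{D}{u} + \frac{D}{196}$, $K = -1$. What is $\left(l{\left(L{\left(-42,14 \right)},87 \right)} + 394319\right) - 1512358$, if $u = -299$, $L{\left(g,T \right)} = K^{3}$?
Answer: $- \frac{65521557659}{58604} \approx -1.118 \cdot 10^{6}$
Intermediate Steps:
$L{\left(g,T \right)} = -1$ ($L{\left(g,T \right)} = \left(-1\right)^{3} = -1$)
$l{\left(D,s \right)} = \frac{103 D}{58604}$ ($l{\left(D,s \right)} = \frac{D}{-299} + \frac{D}{196} = D \left(- \frac{1}{299}\right) + D \frac{1}{196} = - \frac{D}{299} + \frac{D}{196} = \frac{103 D}{58604}$)
$\left(l{\left(L{\left(-42,14 \right)},87 \right)} + 394319\right) - 1512358 = \left(\frac{103}{58604} \left(-1\right) + 394319\right) - 1512358 = \left(- \frac{103}{58604} + 394319\right) - 1512358 = \frac{23108670573}{58604} - 1512358 = - \frac{65521557659}{58604}$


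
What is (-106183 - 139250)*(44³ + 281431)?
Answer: -89979419295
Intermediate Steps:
(-106183 - 139250)*(44³ + 281431) = -245433*(85184 + 281431) = -245433*366615 = -89979419295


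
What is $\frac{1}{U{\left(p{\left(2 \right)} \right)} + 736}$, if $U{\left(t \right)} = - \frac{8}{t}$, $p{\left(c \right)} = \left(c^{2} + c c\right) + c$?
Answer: $\frac{5}{3676} \approx 0.0013602$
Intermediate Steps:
$p{\left(c \right)} = c + 2 c^{2}$ ($p{\left(c \right)} = \left(c^{2} + c^{2}\right) + c = 2 c^{2} + c = c + 2 c^{2}$)
$\frac{1}{U{\left(p{\left(2 \right)} \right)} + 736} = \frac{1}{- \frac{8}{2 \left(1 + 2 \cdot 2\right)} + 736} = \frac{1}{- \frac{8}{2 \left(1 + 4\right)} + 736} = \frac{1}{- \frac{8}{2 \cdot 5} + 736} = \frac{1}{- \frac{8}{10} + 736} = \frac{1}{\left(-8\right) \frac{1}{10} + 736} = \frac{1}{- \frac{4}{5} + 736} = \frac{1}{\frac{3676}{5}} = \frac{5}{3676}$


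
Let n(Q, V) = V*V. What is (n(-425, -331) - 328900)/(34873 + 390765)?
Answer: -219339/425638 ≈ -0.51532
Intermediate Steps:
n(Q, V) = V²
(n(-425, -331) - 328900)/(34873 + 390765) = ((-331)² - 328900)/(34873 + 390765) = (109561 - 328900)/425638 = -219339*1/425638 = -219339/425638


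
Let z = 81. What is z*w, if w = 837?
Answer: 67797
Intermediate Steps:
z*w = 81*837 = 67797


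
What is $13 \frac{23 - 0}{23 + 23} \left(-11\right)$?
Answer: $- \frac{143}{2} \approx -71.5$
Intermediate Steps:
$13 \frac{23 - 0}{23 + 23} \left(-11\right) = 13 \frac{23 + 0}{46} \left(-11\right) = 13 \cdot 23 \cdot \frac{1}{46} \left(-11\right) = 13 \cdot \frac{1}{2} \left(-11\right) = \frac{13}{2} \left(-11\right) = - \frac{143}{2}$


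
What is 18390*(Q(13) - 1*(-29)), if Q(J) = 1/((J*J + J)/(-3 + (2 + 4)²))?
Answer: 48834645/91 ≈ 5.3664e+5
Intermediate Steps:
Q(J) = 1/(J/33 + J²/33) (Q(J) = 1/((J² + J)/(-3 + 6²)) = 1/((J + J²)/(-3 + 36)) = 1/((J + J²)/33) = 1/((J + J²)*(1/33)) = 1/(J/33 + J²/33))
18390*(Q(13) - 1*(-29)) = 18390*(33/(13*(1 + 13)) - 1*(-29)) = 18390*(33*(1/13)/14 + 29) = 18390*(33*(1/13)*(1/14) + 29) = 18390*(33/182 + 29) = 18390*(5311/182) = 48834645/91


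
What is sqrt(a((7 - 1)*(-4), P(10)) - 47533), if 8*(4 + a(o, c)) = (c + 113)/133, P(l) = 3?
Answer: I*sqrt(3363520258)/266 ≈ 218.03*I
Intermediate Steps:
a(o, c) = -4143/1064 + c/1064 (a(o, c) = -4 + ((c + 113)/133)/8 = -4 + ((113 + c)*(1/133))/8 = -4 + (113/133 + c/133)/8 = -4 + (113/1064 + c/1064) = -4143/1064 + c/1064)
sqrt(a((7 - 1)*(-4), P(10)) - 47533) = sqrt((-4143/1064 + (1/1064)*3) - 47533) = sqrt((-4143/1064 + 3/1064) - 47533) = sqrt(-1035/266 - 47533) = sqrt(-12644813/266) = I*sqrt(3363520258)/266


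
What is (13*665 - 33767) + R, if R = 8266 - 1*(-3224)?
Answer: -13632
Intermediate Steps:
R = 11490 (R = 8266 + 3224 = 11490)
(13*665 - 33767) + R = (13*665 - 33767) + 11490 = (8645 - 33767) + 11490 = -25122 + 11490 = -13632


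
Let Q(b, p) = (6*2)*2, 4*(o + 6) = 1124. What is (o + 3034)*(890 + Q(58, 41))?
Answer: 3024426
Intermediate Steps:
o = 275 (o = -6 + (¼)*1124 = -6 + 281 = 275)
Q(b, p) = 24 (Q(b, p) = 12*2 = 24)
(o + 3034)*(890 + Q(58, 41)) = (275 + 3034)*(890 + 24) = 3309*914 = 3024426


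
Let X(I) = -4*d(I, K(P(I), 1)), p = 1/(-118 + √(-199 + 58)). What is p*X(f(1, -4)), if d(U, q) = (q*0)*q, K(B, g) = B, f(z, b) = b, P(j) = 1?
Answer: 0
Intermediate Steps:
p = 1/(-118 + I*√141) (p = 1/(-118 + √(-141)) = 1/(-118 + I*√141) ≈ -0.0083896 - 0.00084425*I)
d(U, q) = 0 (d(U, q) = 0*q = 0)
X(I) = 0 (X(I) = -4*0 = 0)
p*X(f(1, -4)) = (-118/14065 - I*√141/14065)*0 = 0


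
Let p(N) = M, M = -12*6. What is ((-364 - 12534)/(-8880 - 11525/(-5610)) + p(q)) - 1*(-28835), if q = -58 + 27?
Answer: 286524296521/9961055 ≈ 28764.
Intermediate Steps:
q = -31
M = -72
p(N) = -72
((-364 - 12534)/(-8880 - 11525/(-5610)) + p(q)) - 1*(-28835) = ((-364 - 12534)/(-8880 - 11525/(-5610)) - 72) - 1*(-28835) = (-12898/(-8880 - 11525*(-1/5610)) - 72) + 28835 = (-12898/(-8880 + 2305/1122) - 72) + 28835 = (-12898/(-9961055/1122) - 72) + 28835 = (-12898*(-1122/9961055) - 72) + 28835 = (14471556/9961055 - 72) + 28835 = -702724404/9961055 + 28835 = 286524296521/9961055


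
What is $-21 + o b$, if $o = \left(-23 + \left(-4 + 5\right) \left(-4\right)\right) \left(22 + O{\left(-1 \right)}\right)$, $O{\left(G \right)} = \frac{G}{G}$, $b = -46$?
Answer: $28545$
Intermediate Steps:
$O{\left(G \right)} = 1$
$o = -621$ ($o = \left(-23 + \left(-4 + 5\right) \left(-4\right)\right) \left(22 + 1\right) = \left(-23 + 1 \left(-4\right)\right) 23 = \left(-23 - 4\right) 23 = \left(-27\right) 23 = -621$)
$-21 + o b = -21 - -28566 = -21 + 28566 = 28545$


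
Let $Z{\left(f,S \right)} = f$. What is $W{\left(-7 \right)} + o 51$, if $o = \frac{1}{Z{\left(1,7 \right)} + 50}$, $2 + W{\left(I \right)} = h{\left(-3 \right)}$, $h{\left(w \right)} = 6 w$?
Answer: $-19$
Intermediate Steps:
$W{\left(I \right)} = -20$ ($W{\left(I \right)} = -2 + 6 \left(-3\right) = -2 - 18 = -20$)
$o = \frac{1}{51}$ ($o = \frac{1}{1 + 50} = \frac{1}{51} \approx 0.019608$)
$W{\left(-7 \right)} + o 51 = -20 + \frac{1}{51} \cdot 51 = -20 + 1 = -19$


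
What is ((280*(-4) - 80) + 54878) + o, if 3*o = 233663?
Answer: 394697/3 ≈ 1.3157e+5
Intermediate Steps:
o = 233663/3 (o = (⅓)*233663 = 233663/3 ≈ 77888.)
((280*(-4) - 80) + 54878) + o = ((280*(-4) - 80) + 54878) + 233663/3 = ((-1120 - 80) + 54878) + 233663/3 = (-1200 + 54878) + 233663/3 = 53678 + 233663/3 = 394697/3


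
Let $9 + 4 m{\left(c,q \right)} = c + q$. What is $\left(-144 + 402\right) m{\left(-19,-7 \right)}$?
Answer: $- \frac{4515}{2} \approx -2257.5$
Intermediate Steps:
$m{\left(c,q \right)} = - \frac{9}{4} + \frac{c}{4} + \frac{q}{4}$ ($m{\left(c,q \right)} = - \frac{9}{4} + \frac{c + q}{4} = - \frac{9}{4} + \left(\frac{c}{4} + \frac{q}{4}\right) = - \frac{9}{4} + \frac{c}{4} + \frac{q}{4}$)
$\left(-144 + 402\right) m{\left(-19,-7 \right)} = \left(-144 + 402\right) \left(- \frac{9}{4} + \frac{1}{4} \left(-19\right) + \frac{1}{4} \left(-7\right)\right) = 258 \left(- \frac{9}{4} - \frac{19}{4} - \frac{7}{4}\right) = 258 \left(- \frac{35}{4}\right) = - \frac{4515}{2}$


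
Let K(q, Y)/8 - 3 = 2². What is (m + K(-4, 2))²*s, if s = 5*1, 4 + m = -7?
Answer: 10125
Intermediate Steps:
m = -11 (m = -4 - 7 = -11)
K(q, Y) = 56 (K(q, Y) = 24 + 8*2² = 24 + 8*4 = 24 + 32 = 56)
s = 5
(m + K(-4, 2))²*s = (-11 + 56)²*5 = 45²*5 = 2025*5 = 10125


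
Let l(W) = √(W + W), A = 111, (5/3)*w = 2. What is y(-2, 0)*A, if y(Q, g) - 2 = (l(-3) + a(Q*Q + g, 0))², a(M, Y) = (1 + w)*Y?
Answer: -444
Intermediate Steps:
w = 6/5 (w = (⅗)*2 = 6/5 ≈ 1.2000)
l(W) = √2*√W (l(W) = √(2*W) = √2*√W)
a(M, Y) = 11*Y/5 (a(M, Y) = (1 + 6/5)*Y = 11*Y/5)
y(Q, g) = -4 (y(Q, g) = 2 + (√2*√(-3) + (11/5)*0)² = 2 + (√2*(I*√3) + 0)² = 2 + (I*√6 + 0)² = 2 + (I*√6)² = 2 - 6 = -4)
y(-2, 0)*A = -4*111 = -444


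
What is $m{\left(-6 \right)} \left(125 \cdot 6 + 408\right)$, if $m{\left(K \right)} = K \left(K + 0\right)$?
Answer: $41688$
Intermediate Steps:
$m{\left(K \right)} = K^{2}$ ($m{\left(K \right)} = K K = K^{2}$)
$m{\left(-6 \right)} \left(125 \cdot 6 + 408\right) = \left(-6\right)^{2} \left(125 \cdot 6 + 408\right) = 36 \left(750 + 408\right) = 36 \cdot 1158 = 41688$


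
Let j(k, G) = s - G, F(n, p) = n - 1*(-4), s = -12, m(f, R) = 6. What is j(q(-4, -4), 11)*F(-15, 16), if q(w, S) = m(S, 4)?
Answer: 253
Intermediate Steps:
q(w, S) = 6
F(n, p) = 4 + n (F(n, p) = n + 4 = 4 + n)
j(k, G) = -12 - G
j(q(-4, -4), 11)*F(-15, 16) = (-12 - 1*11)*(4 - 15) = (-12 - 11)*(-11) = -23*(-11) = 253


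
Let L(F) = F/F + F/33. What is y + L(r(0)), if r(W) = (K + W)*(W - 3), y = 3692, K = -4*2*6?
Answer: 40671/11 ≈ 3697.4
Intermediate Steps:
K = -48 (K = -8*6 = -48)
r(W) = (-48 + W)*(-3 + W) (r(W) = (-48 + W)*(W - 3) = (-48 + W)*(-3 + W))
L(F) = 1 + F/33 (L(F) = 1 + F*(1/33) = 1 + F/33)
y + L(r(0)) = 3692 + (1 + (144 + 0² - 51*0)/33) = 3692 + (1 + (144 + 0 + 0)/33) = 3692 + (1 + (1/33)*144) = 3692 + (1 + 48/11) = 3692 + 59/11 = 40671/11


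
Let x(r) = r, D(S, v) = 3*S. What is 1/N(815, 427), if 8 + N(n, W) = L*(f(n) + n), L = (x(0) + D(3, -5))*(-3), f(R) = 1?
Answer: -1/22040 ≈ -4.5372e-5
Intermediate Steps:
L = -27 (L = (0 + 3*3)*(-3) = (0 + 9)*(-3) = 9*(-3) = -27)
N(n, W) = -35 - 27*n (N(n, W) = -8 - 27*(1 + n) = -8 + (-27 - 27*n) = -35 - 27*n)
1/N(815, 427) = 1/(-35 - 27*815) = 1/(-35 - 22005) = 1/(-22040) = -1/22040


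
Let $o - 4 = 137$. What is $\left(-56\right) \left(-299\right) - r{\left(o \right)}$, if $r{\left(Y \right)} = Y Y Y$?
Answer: $-2786477$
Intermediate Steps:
$o = 141$ ($o = 4 + 137 = 141$)
$r{\left(Y \right)} = Y^{3}$ ($r{\left(Y \right)} = Y^{2} Y = Y^{3}$)
$\left(-56\right) \left(-299\right) - r{\left(o \right)} = \left(-56\right) \left(-299\right) - 141^{3} = 16744 - 2803221 = -2786477$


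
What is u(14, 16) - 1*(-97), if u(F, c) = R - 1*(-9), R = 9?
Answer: 115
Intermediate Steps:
u(F, c) = 18 (u(F, c) = 9 - 1*(-9) = 9 + 9 = 18)
u(14, 16) - 1*(-97) = 18 - 1*(-97) = 18 + 97 = 115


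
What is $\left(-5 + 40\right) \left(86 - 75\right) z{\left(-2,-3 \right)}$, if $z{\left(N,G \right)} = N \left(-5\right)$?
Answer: $3850$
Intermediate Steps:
$z{\left(N,G \right)} = - 5 N$
$\left(-5 + 40\right) \left(86 - 75\right) z{\left(-2,-3 \right)} = \left(-5 + 40\right) \left(86 - 75\right) \left(\left(-5\right) \left(-2\right)\right) = 35 \cdot 11 \cdot 10 = 385 \cdot 10 = 3850$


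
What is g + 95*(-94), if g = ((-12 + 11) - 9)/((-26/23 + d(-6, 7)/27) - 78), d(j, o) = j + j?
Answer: -73546445/8236 ≈ -8929.9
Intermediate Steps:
d(j, o) = 2*j
g = 1035/8236 (g = ((-12 + 11) - 9)/((-26/23 + (2*(-6))/27) - 78) = (-1 - 9)/((-26*1/23 - 12*1/27) - 78) = -10/((-26/23 - 4/9) - 78) = -10/(-326/207 - 78) = -10/(-16472/207) = -10*(-207/16472) = 1035/8236 ≈ 0.12567)
g + 95*(-94) = 1035/8236 + 95*(-94) = 1035/8236 - 8930 = -73546445/8236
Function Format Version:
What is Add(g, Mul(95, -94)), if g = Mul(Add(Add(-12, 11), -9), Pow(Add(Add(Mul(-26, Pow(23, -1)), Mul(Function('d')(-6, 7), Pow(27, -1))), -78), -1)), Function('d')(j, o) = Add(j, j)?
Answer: Rational(-73546445, 8236) ≈ -8929.9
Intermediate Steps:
Function('d')(j, o) = Mul(2, j)
g = Rational(1035, 8236) (g = Mul(Add(Add(-12, 11), -9), Pow(Add(Add(Mul(-26, Pow(23, -1)), Mul(Mul(2, -6), Pow(27, -1))), -78), -1)) = Mul(Add(-1, -9), Pow(Add(Add(Mul(-26, Rational(1, 23)), Mul(-12, Rational(1, 27))), -78), -1)) = Mul(-10, Pow(Add(Add(Rational(-26, 23), Rational(-4, 9)), -78), -1)) = Mul(-10, Pow(Add(Rational(-326, 207), -78), -1)) = Mul(-10, Pow(Rational(-16472, 207), -1)) = Mul(-10, Rational(-207, 16472)) = Rational(1035, 8236) ≈ 0.12567)
Add(g, Mul(95, -94)) = Add(Rational(1035, 8236), Mul(95, -94)) = Add(Rational(1035, 8236), -8930) = Rational(-73546445, 8236)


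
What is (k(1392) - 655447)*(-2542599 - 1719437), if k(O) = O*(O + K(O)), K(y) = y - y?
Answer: -5464855013812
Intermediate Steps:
K(y) = 0
k(O) = O² (k(O) = O*(O + 0) = O*O = O²)
(k(1392) - 655447)*(-2542599 - 1719437) = (1392² - 655447)*(-2542599 - 1719437) = (1937664 - 655447)*(-4262036) = 1282217*(-4262036) = -5464855013812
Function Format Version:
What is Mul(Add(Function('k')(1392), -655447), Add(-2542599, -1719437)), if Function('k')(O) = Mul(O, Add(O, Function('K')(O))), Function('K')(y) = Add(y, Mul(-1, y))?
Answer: -5464855013812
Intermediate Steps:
Function('K')(y) = 0
Function('k')(O) = Pow(O, 2) (Function('k')(O) = Mul(O, Add(O, 0)) = Mul(O, O) = Pow(O, 2))
Mul(Add(Function('k')(1392), -655447), Add(-2542599, -1719437)) = Mul(Add(Pow(1392, 2), -655447), Add(-2542599, -1719437)) = Mul(Add(1937664, -655447), -4262036) = Mul(1282217, -4262036) = -5464855013812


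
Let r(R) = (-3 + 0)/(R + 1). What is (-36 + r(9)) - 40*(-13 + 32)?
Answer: -7963/10 ≈ -796.30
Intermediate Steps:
r(R) = -3/(1 + R)
(-36 + r(9)) - 40*(-13 + 32) = (-36 - 3/(1 + 9)) - 40*(-13 + 32) = (-36 - 3/10) - 40*19 = (-36 - 3*⅒) - 760 = (-36 - 3/10) - 760 = -363/10 - 760 = -7963/10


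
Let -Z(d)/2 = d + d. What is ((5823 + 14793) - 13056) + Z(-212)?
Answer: 8408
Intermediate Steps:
Z(d) = -4*d (Z(d) = -2*(d + d) = -4*d)
((5823 + 14793) - 13056) + Z(-212) = ((5823 + 14793) - 13056) - 4*(-212) = (20616 - 13056) + 848 = 7560 + 848 = 8408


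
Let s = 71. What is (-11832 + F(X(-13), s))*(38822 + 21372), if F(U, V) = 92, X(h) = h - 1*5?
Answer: -706677560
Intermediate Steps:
X(h) = -5 + h (X(h) = h - 5 = -5 + h)
(-11832 + F(X(-13), s))*(38822 + 21372) = (-11832 + 92)*(38822 + 21372) = -11740*60194 = -706677560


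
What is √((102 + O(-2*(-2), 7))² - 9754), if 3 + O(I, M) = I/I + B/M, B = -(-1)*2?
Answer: √14858/7 ≈ 17.413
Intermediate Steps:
B = 2 (B = -1*(-2) = 2)
O(I, M) = -2 + 2/M (O(I, M) = -3 + (I/I + 2/M) = -3 + (1 + 2/M) = -2 + 2/M)
√((102 + O(-2*(-2), 7))² - 9754) = √((102 + (-2 + 2/7))² - 9754) = √((102 - 12/7)² - 9754) = √((702/7)² - 9754) = √(492804/49 - 9754) = √(14858/49) = √14858/7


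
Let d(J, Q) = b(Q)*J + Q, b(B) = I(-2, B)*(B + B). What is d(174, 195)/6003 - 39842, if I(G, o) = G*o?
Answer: -88545577/2001 ≈ -44251.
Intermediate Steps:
b(B) = -4*B² (b(B) = (-2*B)*(B + B) = (-2*B)*(2*B) = -4*B²)
d(J, Q) = Q - 4*J*Q² (d(J, Q) = (-4*Q²)*J + Q = -4*J*Q² + Q = Q - 4*J*Q²)
d(174, 195)/6003 - 39842 = (195*(1 - 4*174*195))/6003 - 39842 = (195*(1 - 135720))*(1/6003) - 39842 = (195*(-135719))*(1/6003) - 39842 = -26465205*1/6003 - 39842 = -8821735/2001 - 39842 = -88545577/2001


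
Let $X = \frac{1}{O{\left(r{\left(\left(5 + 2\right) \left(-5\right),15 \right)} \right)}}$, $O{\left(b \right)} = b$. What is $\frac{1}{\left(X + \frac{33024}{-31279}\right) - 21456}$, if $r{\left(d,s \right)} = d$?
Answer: $- \frac{1094765}{23490464959} \approx -4.6605 \cdot 10^{-5}$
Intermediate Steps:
$X = - \frac{1}{35}$ ($X = \frac{1}{\left(5 + 2\right) \left(-5\right)} = \frac{1}{7 \left(-5\right)} = \frac{1}{-35} = - \frac{1}{35} \approx -0.028571$)
$\frac{1}{\left(X + \frac{33024}{-31279}\right) - 21456} = \frac{1}{\left(- \frac{1}{35} + \frac{33024}{-31279}\right) - 21456} = \frac{1}{\left(- \frac{1}{35} + 33024 \left(- \frac{1}{31279}\right)\right) - 21456} = \frac{1}{\left(- \frac{1}{35} - \frac{33024}{31279}\right) - 21456} = \frac{1}{- \frac{1187119}{1094765} - 21456} = \frac{1}{- \frac{23490464959}{1094765}} = - \frac{1094765}{23490464959}$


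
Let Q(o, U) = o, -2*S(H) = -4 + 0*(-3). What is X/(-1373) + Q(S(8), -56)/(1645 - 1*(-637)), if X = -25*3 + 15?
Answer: 69833/1566593 ≈ 0.044576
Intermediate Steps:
S(H) = 2 (S(H) = -(-4 + 0*(-3))/2 = -(-4 + 0)/2 = -½*(-4) = 2)
X = -60 (X = -75 + 15 = -60)
X/(-1373) + Q(S(8), -56)/(1645 - 1*(-637)) = -60/(-1373) + 2/(1645 - 1*(-637)) = -60*(-1/1373) + 2/(1645 + 637) = 60/1373 + 2/2282 = 60/1373 + 2*(1/2282) = 60/1373 + 1/1141 = 69833/1566593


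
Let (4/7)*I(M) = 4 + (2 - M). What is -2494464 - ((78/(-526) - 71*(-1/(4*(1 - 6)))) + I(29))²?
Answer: -4316829425664/1729225 ≈ -2.4964e+6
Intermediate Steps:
I(M) = 21/2 - 7*M/4 (I(M) = 7*(4 + (2 - M))/4 = 7*(6 - M)/4 = 21/2 - 7*M/4)
-2494464 - ((78/(-526) - 71*(-1/(4*(1 - 6)))) + I(29))² = -2494464 - ((78/(-526) - 71*(-1/(4*(1 - 6)))) + (21/2 - 7/4*29))² = -2494464 - ((78*(-1/526) - 71/((-4*(-5)))) + (21/2 - 203/4))² = -2494464 - ((-39/263 - 71/20) - 161/4)² = -2494464 - (-19453/5260 - 161/4)² = -2494464 - (-57792/1315)² = -2494464 - 1*3339915264/1729225 = -2494464 - 3339915264/1729225 = -4316829425664/1729225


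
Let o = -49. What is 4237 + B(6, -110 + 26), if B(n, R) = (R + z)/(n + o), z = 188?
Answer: 182087/43 ≈ 4234.6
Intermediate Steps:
B(n, R) = (188 + R)/(-49 + n) (B(n, R) = (R + 188)/(n - 49) = (188 + R)/(-49 + n))
4237 + B(6, -110 + 26) = 4237 + (188 + (-110 + 26))/(-49 + 6) = 4237 + (188 - 84)/(-43) = 4237 - 1/43*104 = 4237 - 104/43 = 182087/43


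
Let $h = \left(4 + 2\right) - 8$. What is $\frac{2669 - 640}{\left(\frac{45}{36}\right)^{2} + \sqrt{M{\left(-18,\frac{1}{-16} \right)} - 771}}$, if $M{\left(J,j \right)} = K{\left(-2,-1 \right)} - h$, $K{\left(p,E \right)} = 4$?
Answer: $\frac{162320}{39293} - \frac{1558272 i \sqrt{85}}{196465} \approx 4.131 - 73.125 i$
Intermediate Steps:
$h = -2$ ($h = 6 - 8 = -2$)
$M{\left(J,j \right)} = 6$ ($M{\left(J,j \right)} = 4 - -2 = 4 + 2 = 6$)
$\frac{2669 - 640}{\left(\frac{45}{36}\right)^{2} + \sqrt{M{\left(-18,\frac{1}{-16} \right)} - 771}} = \frac{2669 - 640}{\left(\frac{45}{36}\right)^{2} + \sqrt{6 - 771}} = \frac{2029}{\left(45 \cdot \frac{1}{36}\right)^{2} + \sqrt{-765}} = \frac{2029}{\left(\frac{5}{4}\right)^{2} + 3 i \sqrt{85}} = \frac{2029}{\frac{25}{16} + 3 i \sqrt{85}}$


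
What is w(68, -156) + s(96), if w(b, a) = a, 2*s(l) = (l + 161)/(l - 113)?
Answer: -5561/34 ≈ -163.56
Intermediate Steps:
s(l) = (161 + l)/(2*(-113 + l)) (s(l) = ((l + 161)/(l - 113))/2 = ((161 + l)/(-113 + l))/2 = (161 + l)/(2*(-113 + l)))
w(68, -156) + s(96) = -156 + (161 + 96)/(2*(-113 + 96)) = -156 + (½)*257/(-17) = -156 + (½)*(-1/17)*257 = -156 - 257/34 = -5561/34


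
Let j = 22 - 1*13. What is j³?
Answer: 729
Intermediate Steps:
j = 9 (j = 22 - 13 = 9)
j³ = 9³ = 729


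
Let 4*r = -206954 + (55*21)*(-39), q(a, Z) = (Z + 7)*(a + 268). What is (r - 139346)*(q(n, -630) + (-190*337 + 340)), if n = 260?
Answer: 158895642411/2 ≈ 7.9448e+10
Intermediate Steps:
q(a, Z) = (7 + Z)*(268 + a)
r = -251999/4 (r = (-206954 + (55*21)*(-39))/4 = (-206954 + 1155*(-39))/4 = (-206954 - 45045)/4 = (¼)*(-251999) = -251999/4 ≈ -63000.)
(r - 139346)*(q(n, -630) + (-190*337 + 340)) = (-251999/4 - 139346)*((1876 + 7*260 + 268*(-630) - 630*260) + (-190*337 + 340)) = -809383*((1876 + 1820 - 168840 - 163800) + (-64030 + 340))/4 = -809383*(-328944 - 63690)/4 = -809383/4*(-392634) = 158895642411/2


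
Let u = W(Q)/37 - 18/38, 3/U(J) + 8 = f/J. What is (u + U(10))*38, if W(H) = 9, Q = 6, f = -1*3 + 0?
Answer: -69072/3071 ≈ -22.492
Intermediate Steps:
f = -3 (f = -3 + 0 = -3)
U(J) = 3/(-8 - 3/J)
u = -162/703 (u = 9/37 - 18/38 = 9*(1/37) - 18*1/38 = 9/37 - 9/19 = -162/703 ≈ -0.23044)
(u + U(10))*38 = (-162/703 - 3*10/(3 + 8*10))*38 = (-162/703 - 3*10/(3 + 80))*38 = (-162/703 - 3*10/83)*38 = (-162/703 - 3*10*1/83)*38 = (-162/703 - 30/83)*38 = -34536/58349*38 = -69072/3071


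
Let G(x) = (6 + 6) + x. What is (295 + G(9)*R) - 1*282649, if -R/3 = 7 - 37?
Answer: -280464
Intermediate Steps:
R = 90 (R = -3*(7 - 37) = -3*(-30) = 90)
G(x) = 12 + x
(295 + G(9)*R) - 1*282649 = (295 + (12 + 9)*90) - 1*282649 = (295 + 21*90) - 282649 = (295 + 1890) - 282649 = 2185 - 282649 = -280464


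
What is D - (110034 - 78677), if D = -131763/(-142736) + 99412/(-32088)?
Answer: -17953569715783/572514096 ≈ -31359.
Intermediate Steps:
D = -1245207511/572514096 (D = -131763*(-1/142736) + 99412*(-1/32088) = 131763/142736 - 24853/8022 = -1245207511/572514096 ≈ -2.1750)
D - (110034 - 78677) = -1245207511/572514096 - (110034 - 78677) = -1245207511/572514096 - 1*31357 = -1245207511/572514096 - 31357 = -17953569715783/572514096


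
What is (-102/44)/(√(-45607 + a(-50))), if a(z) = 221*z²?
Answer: -51*√506893/11151646 ≈ -0.0032560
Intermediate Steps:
(-102/44)/(√(-45607 + a(-50))) = (-102/44)/(√(-45607 + 221*(-50)²)) = (-102*1/44)/(√(-45607 + 221*2500)) = -51/(22*√(-45607 + 552500)) = -51*√506893/506893/22 = -51*√506893/11151646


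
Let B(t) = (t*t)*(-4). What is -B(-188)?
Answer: 141376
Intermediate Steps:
B(t) = -4*t² (B(t) = t²*(-4) = -4*t²)
-B(-188) = -(-4)*(-188)² = -(-4)*35344 = -1*(-141376) = 141376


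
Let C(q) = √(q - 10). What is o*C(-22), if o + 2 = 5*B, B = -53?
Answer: -1068*I*√2 ≈ -1510.4*I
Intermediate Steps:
C(q) = √(-10 + q)
o = -267 (o = -2 + 5*(-53) = -2 - 265 = -267)
o*C(-22) = -267*√(-10 - 22) = -1068*I*√2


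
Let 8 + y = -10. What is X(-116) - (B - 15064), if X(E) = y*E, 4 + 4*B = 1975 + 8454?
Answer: 58183/4 ≈ 14546.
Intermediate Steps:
B = 10425/4 (B = -1 + (1975 + 8454)/4 = -1 + (1/4)*10429 = -1 + 10429/4 = 10425/4 ≈ 2606.3)
y = -18 (y = -8 - 10 = -18)
X(E) = -18*E
X(-116) - (B - 15064) = -18*(-116) - (10425/4 - 15064) = 2088 - 1*(-49831/4) = 2088 + 49831/4 = 58183/4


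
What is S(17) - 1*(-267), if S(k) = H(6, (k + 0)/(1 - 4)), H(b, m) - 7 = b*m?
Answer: 240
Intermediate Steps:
H(b, m) = 7 + b*m
S(k) = 7 - 2*k (S(k) = 7 + 6*((k + 0)/(1 - 4)) = 7 + 6*(k/(-3)) = 7 + 6*(k*(-⅓)) = 7 + 6*(-k/3) = 7 - 2*k)
S(17) - 1*(-267) = (7 - 2*17) - 1*(-267) = (7 - 34) + 267 = -27 + 267 = 240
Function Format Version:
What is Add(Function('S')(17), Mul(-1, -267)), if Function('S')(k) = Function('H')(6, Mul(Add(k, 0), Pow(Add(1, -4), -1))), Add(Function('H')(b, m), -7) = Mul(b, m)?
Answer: 240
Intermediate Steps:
Function('H')(b, m) = Add(7, Mul(b, m))
Function('S')(k) = Add(7, Mul(-2, k)) (Function('S')(k) = Add(7, Mul(6, Mul(Add(k, 0), Pow(Add(1, -4), -1)))) = Add(7, Mul(6, Mul(k, Pow(-3, -1)))) = Add(7, Mul(6, Mul(k, Rational(-1, 3)))) = Add(7, Mul(6, Mul(Rational(-1, 3), k))) = Add(7, Mul(-2, k)))
Add(Function('S')(17), Mul(-1, -267)) = Add(Add(7, Mul(-2, 17)), Mul(-1, -267)) = Add(Add(7, -34), 267) = Add(-27, 267) = 240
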